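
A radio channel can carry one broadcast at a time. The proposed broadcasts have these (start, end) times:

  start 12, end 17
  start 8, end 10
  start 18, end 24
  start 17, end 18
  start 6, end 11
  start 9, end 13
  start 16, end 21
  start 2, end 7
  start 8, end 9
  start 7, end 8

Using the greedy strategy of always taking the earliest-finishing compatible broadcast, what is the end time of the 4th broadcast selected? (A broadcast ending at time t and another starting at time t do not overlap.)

By end time: (2,7), (7,8), (8,9), (8,10), (6,11), (9,13), (12,17), (17,18), (16,21), (18,24).
Pick (2,7); next start ≥ 7 → (7,8); next start ≥ 8 → (8,9); next start ≥ 9 → (9,13); next start ≥ 13 → (17,18); next start ≥ 18 → (18,24).
Selected: (2,7) (7,8) (8,9) (9,13) (17,18) (18,24)

13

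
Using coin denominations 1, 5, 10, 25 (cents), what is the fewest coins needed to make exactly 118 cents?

Use the largest denomination that fits, subtract, and repeat.
118 = 4×25 + 1×10 + 1×5 + 3×1
Total coins = 4 + 1 + 1 + 3 = 9

9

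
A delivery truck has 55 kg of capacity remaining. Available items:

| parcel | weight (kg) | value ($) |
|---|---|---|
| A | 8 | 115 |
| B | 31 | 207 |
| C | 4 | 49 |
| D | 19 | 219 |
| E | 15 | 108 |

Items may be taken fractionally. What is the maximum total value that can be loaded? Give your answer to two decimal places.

551.10

Sort by value per unit weight and fill in that order.
Order: A (115/8=14.38) > C (49/4=12.25) > D (219/19=11.53) > E (108/15=7.20) > B (207/31=6.68)
Fill: take A (8 @ 115) → take C (4 @ 49) → take D (19 @ 219) → take E (15 @ 108) → take 9/31 of B → 60.10; 55/55 used.
Total value = 551.10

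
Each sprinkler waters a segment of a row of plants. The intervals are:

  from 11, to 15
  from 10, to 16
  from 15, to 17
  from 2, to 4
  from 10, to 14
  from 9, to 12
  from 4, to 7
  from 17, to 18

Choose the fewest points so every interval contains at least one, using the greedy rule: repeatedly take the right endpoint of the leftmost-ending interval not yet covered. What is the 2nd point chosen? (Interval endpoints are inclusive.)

12

Process intervals by earliest right end; each time one isn't hit yet, stab at its right endpoint.
By right end: [2,4]  [4,7]  [9,12]  [10,14]  [11,15]  [10,16]  [15,17]  [17,18]
[2,4] uncovered → point at 4; [9,12] uncovered → point at 12; [15,17] uncovered → point at 17.
Points: 4, 12, 17 (3 total).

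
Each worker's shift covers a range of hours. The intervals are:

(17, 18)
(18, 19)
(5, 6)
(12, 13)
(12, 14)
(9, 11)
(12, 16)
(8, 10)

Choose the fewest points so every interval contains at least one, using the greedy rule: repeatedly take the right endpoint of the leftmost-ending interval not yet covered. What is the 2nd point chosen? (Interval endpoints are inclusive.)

10

Process intervals by earliest right end; each time one isn't hit yet, stab at its right endpoint.
By right end: [5,6]  [8,10]  [9,11]  [12,13]  [12,14]  [12,16]  [17,18]  [18,19]
[5,6] uncovered → point at 6; [8,10] uncovered → point at 10; [12,13] uncovered → point at 13; [17,18] uncovered → point at 18.
Points: 6, 10, 13, 18 (4 total).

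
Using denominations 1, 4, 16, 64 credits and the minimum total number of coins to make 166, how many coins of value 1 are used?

Use the largest denomination that fits, subtract, and repeat.
166 = 2×64 + 2×16 + 1×4 + 2×1
Count of 1: 2

2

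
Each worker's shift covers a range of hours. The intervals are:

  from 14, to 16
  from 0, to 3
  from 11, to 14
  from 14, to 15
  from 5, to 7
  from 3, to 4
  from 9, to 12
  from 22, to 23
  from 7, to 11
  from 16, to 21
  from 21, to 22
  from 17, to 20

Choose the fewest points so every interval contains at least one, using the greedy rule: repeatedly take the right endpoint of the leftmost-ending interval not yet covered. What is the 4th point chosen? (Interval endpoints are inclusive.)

By right end: [0,3]  [3,4]  [5,7]  [7,11]  [9,12]  [11,14]  [14,15]  [14,16]  [17,20]  [16,21]  [21,22]  [22,23]
[0,3] uncovered → point at 3; [5,7] uncovered → point at 7; [9,12] uncovered → point at 12; [14,15] uncovered → point at 15; [17,20] uncovered → point at 20; [21,22] uncovered → point at 22.
Points: 3, 7, 12, 15, 20, 22 (6 total).

15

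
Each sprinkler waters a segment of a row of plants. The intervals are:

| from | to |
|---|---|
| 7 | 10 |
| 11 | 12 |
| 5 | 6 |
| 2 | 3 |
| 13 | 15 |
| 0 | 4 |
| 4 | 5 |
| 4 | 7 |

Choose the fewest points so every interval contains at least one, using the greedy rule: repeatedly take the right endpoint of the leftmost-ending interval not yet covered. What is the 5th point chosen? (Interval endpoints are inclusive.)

Process intervals by earliest right end; each time one isn't hit yet, stab at its right endpoint.
Sorted: [2,3] [0,4] [4,5] [5,6] [4,7] [7,10] [11,12] [13,15]
{[2,3],[0,4]} hit by 3; {[4,5],[5,6],[4,7]} hit by 5; {[7,10]} hit by 10; {[11,12]} hit by 12; {[13,15]} hit by 15.
Points: 3, 5, 10, 12, 15 (5 total).

15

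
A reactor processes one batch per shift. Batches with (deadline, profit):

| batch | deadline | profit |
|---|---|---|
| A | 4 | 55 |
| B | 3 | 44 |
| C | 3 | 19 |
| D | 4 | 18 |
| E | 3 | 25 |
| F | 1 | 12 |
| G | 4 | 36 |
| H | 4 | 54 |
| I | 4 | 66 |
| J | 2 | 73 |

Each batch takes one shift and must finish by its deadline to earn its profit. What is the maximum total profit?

Take jobs in profit order; each goes to the latest open slot no later than its deadline.
Profit order: J=73 I=66 A=55 H=54 B=44 G=36 E=25 C=19 D=18 F=12
Assign: J→slot 2, I→slot 4, A→slot 3, H→slot 1, B skipped, G skipped, E skipped, C skipped, D skipped, F skipped.
Slots: [1:H] [2:J] [3:A] [4:I]
Profit = 54 + 73 + 55 + 66 = 248

248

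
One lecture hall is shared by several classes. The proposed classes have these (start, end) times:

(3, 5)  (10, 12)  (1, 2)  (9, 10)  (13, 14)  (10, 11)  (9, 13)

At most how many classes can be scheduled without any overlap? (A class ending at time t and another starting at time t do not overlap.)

By end time: (1,2), (3,5), (9,10), (10,11), (10,12), (9,13), (13,14).
Pick (1,2); next start ≥ 2 → (3,5); next start ≥ 5 → (9,10); next start ≥ 10 → (10,11); next start ≥ 11 → (13,14).
Selected 5 classes.

5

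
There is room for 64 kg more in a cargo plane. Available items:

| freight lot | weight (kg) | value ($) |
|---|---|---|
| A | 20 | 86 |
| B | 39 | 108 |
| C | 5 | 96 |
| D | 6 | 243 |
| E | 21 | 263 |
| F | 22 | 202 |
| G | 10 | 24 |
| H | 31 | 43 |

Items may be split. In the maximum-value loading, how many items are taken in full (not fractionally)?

4

Greedy by value/weight ratio, highest first.
Order: D (243/6=40.50) > C (96/5=19.20) > E (263/21=12.52) > F (202/22=9.18) > A (86/20=4.30) > B (108/39=2.77) > G (24/10=2.40) > H (43/31=1.39)
Fill: take D (6 @ 243) → take C (5 @ 96) → take E (21 @ 263) → take F (22 @ 202) → take 10/20 of A → 43.00; 64/64 used.
4 item(s) taken whole; one partial (take 10/20 of A).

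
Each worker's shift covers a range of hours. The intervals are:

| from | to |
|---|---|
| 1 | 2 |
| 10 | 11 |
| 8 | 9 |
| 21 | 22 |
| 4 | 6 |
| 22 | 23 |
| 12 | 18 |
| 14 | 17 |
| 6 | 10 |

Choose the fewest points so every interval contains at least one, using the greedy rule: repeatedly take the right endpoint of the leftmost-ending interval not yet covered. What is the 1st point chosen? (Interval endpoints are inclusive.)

2

Process intervals by earliest right end; each time one isn't hit yet, stab at its right endpoint.
Sorted: [1,2] [4,6] [8,9] [6,10] [10,11] [14,17] [12,18] [21,22] [22,23]
{[1,2]} hit by 2; {[4,6]} hit by 6; {[8,9],[6,10]} hit by 9; {[10,11]} hit by 11; {[14,17],[12,18]} hit by 17; {[21,22],[22,23]} hit by 22.
Points: 2, 6, 9, 11, 17, 22 (6 total).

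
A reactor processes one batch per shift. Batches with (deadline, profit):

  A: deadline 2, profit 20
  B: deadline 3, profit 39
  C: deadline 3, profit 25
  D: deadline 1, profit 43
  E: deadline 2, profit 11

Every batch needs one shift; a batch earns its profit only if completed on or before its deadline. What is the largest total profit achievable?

Sort by profit descending; place each in the latest free slot ≤ its deadline.
By profit: D(d1,43), B(d3,39), C(d3,25), A(d2,20), E(d2,11)
D→slot 1; B→slot 3; C→slot 2; A skipped; E skipped.
Profit = 43 + 25 + 39 = 107

107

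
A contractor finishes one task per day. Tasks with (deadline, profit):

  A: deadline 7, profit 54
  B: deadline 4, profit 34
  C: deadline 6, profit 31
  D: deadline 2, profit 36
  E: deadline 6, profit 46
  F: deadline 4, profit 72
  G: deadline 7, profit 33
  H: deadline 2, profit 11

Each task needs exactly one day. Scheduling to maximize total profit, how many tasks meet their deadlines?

Sort by profit descending; place each in the latest free slot ≤ its deadline.
Profit order: F=72 A=54 E=46 D=36 B=34 G=33 C=31 H=11
Assign: F→slot 4, A→slot 7, E→slot 6, D→slot 2, B→slot 3, G→slot 5, C→slot 1, H skipped.
Slots: [1:C] [2:D] [3:B] [4:F] [5:G] [6:E] [7:A]
7 of 8 scheduled.

7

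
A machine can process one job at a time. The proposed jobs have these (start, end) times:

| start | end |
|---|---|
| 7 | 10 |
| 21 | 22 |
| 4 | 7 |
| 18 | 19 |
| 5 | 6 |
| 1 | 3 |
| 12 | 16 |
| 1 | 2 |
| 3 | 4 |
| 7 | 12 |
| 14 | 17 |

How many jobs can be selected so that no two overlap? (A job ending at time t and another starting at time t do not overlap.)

Greedy by earliest finish: after sorting by end time, pick each interval compatible with the last pick.
By end time: (1,2), (1,3), (3,4), (5,6), (4,7), (7,10), (7,12), (12,16), (14,17), (18,19), (21,22).
Pick (1,2); next start ≥ 2 → (3,4); next start ≥ 4 → (5,6); next start ≥ 6 → (7,10); next start ≥ 10 → (12,16); next start ≥ 16 → (18,19); next start ≥ 19 → (21,22).
Selected 7 jobs.

7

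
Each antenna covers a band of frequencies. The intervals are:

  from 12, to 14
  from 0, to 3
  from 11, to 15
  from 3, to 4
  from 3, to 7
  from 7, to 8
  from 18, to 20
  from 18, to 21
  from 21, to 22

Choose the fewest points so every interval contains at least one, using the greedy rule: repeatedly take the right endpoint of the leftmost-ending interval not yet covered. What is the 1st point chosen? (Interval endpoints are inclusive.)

3

Sort by right endpoint; whenever an interval is uncovered, place a point at its right end.
By right end: [0,3]  [3,4]  [3,7]  [7,8]  [12,14]  [11,15]  [18,20]  [18,21]  [21,22]
[0,3] uncovered → point at 3; [7,8] uncovered → point at 8; [12,14] uncovered → point at 14; [18,20] uncovered → point at 20; [21,22] uncovered → point at 22.
Points: 3, 8, 14, 20, 22 (5 total).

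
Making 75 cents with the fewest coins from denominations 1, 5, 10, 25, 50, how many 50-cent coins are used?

1

Greedy: take as many of the largest coin as possible, then repeat with the remainder.
75 − 1×50→25 − 1×25→0
Count of 50: 1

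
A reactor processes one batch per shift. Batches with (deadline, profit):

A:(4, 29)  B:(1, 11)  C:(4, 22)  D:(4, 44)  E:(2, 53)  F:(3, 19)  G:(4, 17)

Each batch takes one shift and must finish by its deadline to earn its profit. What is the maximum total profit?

148

Take jobs in profit order; each goes to the latest open slot no later than its deadline.
By profit: E(d2,53), D(d4,44), A(d4,29), C(d4,22), F(d3,19), G(d4,17), B(d1,11)
E→slot 2; D→slot 4; A→slot 3; C→slot 1; F skipped; G skipped; B skipped.
Profit = 22 + 53 + 29 + 44 = 148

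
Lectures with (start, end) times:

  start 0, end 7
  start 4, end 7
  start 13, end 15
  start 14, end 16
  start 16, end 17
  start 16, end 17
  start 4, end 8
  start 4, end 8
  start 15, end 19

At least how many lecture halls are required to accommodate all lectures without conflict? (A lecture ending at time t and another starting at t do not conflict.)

Count concurrent intervals with a sweep; the peak is the room count.
Events (time:±→running): 0:+→1 4:+→2 4:+→3 4:+→4 … peak 4.

4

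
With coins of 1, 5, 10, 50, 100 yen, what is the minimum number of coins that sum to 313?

Use the largest denomination that fits, subtract, and repeat.
313 = 3×100 + 1×10 + 3×1
Total coins = 3 + 1 + 3 = 7

7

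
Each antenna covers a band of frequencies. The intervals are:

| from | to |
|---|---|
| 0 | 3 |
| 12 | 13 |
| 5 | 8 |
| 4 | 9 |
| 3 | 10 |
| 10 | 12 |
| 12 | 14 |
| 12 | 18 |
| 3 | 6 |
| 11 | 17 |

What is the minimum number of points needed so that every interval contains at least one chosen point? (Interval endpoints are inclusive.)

3

Sorted: [0,3] [3,6] [5,8] [4,9] [3,10] [10,12] [12,13] [12,14] [11,17] [12,18]
{[0,3],[3,6]} hit by 3; {[5,8],[4,9],[3,10]} hit by 8; {[10,12],[12,13],[12,14],[11,17],[12,18]} hit by 12.
Points: 3, 8, 12 (3 total).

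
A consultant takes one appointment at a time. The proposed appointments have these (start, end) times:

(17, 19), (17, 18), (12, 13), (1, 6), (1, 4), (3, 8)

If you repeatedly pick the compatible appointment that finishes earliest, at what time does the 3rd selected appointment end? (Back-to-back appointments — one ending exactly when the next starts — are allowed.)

18

Greedy by earliest finish: after sorting by end time, pick each interval compatible with the last pick.
By end time: (1,4), (1,6), (3,8), (12,13), (17,18), (17,19).
Pick (1,4); next start ≥ 4 → (12,13); next start ≥ 13 → (17,18).
Selected: (1,4) (12,13) (17,18)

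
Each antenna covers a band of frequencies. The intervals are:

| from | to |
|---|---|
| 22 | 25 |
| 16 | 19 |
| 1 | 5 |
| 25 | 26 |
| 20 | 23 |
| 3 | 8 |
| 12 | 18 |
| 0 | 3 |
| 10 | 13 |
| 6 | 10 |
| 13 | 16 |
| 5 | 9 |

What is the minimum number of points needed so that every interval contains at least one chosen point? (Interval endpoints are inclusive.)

6

Sort by right endpoint; whenever an interval is uncovered, place a point at its right end.
By right end: [0,3]  [1,5]  [3,8]  [5,9]  [6,10]  [10,13]  [13,16]  [12,18]  [16,19]  [20,23]  [22,25]  [25,26]
[0,3] uncovered → point at 3; [5,9] uncovered → point at 9; [10,13] uncovered → point at 13; [16,19] uncovered → point at 19; [20,23] uncovered → point at 23; [25,26] uncovered → point at 26.
Points: 3, 9, 13, 19, 23, 26 (6 total).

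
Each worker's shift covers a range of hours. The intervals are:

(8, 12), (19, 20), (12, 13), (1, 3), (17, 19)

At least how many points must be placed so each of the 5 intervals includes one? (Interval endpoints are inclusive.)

Process intervals by earliest right end; each time one isn't hit yet, stab at its right endpoint.
By right end: [1,3]  [8,12]  [12,13]  [17,19]  [19,20]
[1,3] uncovered → point at 3; [8,12] uncovered → point at 12; [17,19] uncovered → point at 19.
Points: 3, 12, 19 (3 total).

3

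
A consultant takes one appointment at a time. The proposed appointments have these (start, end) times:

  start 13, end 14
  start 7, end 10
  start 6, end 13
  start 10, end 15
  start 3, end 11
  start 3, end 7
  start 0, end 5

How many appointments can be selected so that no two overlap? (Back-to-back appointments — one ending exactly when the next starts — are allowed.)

3

Sort by end time and greedily take each interval whose start is ≥ the last chosen end.
Sorted by end: (0,5)  (3,7)  (7,10)  (3,11)  (6,13)  (13,14)  (10,15)
take (0,5); take (7,10); skip (3,11); skip (6,13); take (13,14).
Selected 3 appointments.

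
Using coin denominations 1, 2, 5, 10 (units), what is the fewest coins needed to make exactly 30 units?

3

Use the largest denomination that fits, subtract, and repeat.
30 = 3×10
Total coins = 3 = 3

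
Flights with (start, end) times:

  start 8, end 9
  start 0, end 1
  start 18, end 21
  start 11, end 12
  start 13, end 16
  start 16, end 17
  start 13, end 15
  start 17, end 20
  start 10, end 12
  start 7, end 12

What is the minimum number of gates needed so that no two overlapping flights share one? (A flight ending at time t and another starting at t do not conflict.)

3

The answer is the maximum number of intervals overlapping at any instant.
starts: [0, 7, 8, 10, 11, 13, 13, 16, 17, 18]
ends:   [1, 9, 12, 12, 12, 15, 16, 17, 20, 21]
s0→1 e1→0 s7→1 s8→2 e9→1 s10→2 s11→3  — peak 3.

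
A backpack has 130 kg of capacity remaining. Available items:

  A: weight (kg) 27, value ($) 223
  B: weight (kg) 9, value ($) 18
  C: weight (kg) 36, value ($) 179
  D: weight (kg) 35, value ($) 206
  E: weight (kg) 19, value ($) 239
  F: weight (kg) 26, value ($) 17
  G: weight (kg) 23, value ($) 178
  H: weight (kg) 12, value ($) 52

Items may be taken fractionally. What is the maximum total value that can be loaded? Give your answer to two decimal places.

975.28

Greedy by value/weight ratio, highest first.
Ratios (sorted): E 12.58, A 8.26, G 7.74, D 5.89, C 4.97, H 4.33, B 2.00, F 0.65
take E (19 @ 239); take A (27 @ 223); take G (23 @ 178); take D (35 @ 206); take 26/36 of C → 129.28. Capacity used 130/130.
Total value = 975.28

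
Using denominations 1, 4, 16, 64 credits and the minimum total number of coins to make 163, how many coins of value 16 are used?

2

163 − 2×64→35 − 2×16→3 − 3×1→0
Count of 16: 2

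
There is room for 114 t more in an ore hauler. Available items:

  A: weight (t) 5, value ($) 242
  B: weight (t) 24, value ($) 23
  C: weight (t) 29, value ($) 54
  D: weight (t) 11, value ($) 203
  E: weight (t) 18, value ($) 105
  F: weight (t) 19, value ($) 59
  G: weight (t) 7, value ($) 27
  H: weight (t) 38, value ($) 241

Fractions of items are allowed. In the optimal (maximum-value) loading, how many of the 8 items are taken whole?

Ratios (sorted): A 48.40, D 18.45, H 6.34, E 5.83, G 3.86, F 3.11, C 1.86, B 0.96
take A (5 @ 242); take D (11 @ 203); take H (38 @ 241); take E (18 @ 105); take G (7 @ 27); take F (19 @ 59); take 16/29 of C → 29.79. Capacity used 114/114.
6 item(s) taken whole; one partial (take 16/29 of C).

6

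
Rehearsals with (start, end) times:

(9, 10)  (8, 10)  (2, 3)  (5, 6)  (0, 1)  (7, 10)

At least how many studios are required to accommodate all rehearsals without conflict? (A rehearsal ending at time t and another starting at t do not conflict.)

Count concurrent intervals with a sweep; the peak is the room count.
Events (time:±→running): 0:+→1 1:-→0 2:+→1 3:-→0 5:+→1 6:-→0 7:+→1 8:+→2 9:+→3 … peak 3.

3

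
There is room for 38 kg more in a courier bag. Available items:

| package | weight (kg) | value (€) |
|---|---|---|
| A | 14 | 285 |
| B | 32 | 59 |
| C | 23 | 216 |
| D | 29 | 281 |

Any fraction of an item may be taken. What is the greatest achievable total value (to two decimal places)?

Ratios (sorted): A 20.36, D 9.69, C 9.39, B 1.84
take A (14 @ 285); take 24/29 of D → 232.55. Capacity used 38/38.
Total value = 517.55

517.55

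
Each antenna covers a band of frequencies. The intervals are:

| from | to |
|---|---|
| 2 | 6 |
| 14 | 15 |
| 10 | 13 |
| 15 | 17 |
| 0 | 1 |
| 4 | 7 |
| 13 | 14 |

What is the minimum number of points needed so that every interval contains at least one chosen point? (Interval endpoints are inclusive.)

Sort by right endpoint; whenever an interval is uncovered, place a point at its right end.
By right end: [0,1]  [2,6]  [4,7]  [10,13]  [13,14]  [14,15]  [15,17]
[0,1] uncovered → point at 1; [2,6] uncovered → point at 6; [10,13] uncovered → point at 13; [14,15] uncovered → point at 15.
Points: 1, 6, 13, 15 (4 total).

4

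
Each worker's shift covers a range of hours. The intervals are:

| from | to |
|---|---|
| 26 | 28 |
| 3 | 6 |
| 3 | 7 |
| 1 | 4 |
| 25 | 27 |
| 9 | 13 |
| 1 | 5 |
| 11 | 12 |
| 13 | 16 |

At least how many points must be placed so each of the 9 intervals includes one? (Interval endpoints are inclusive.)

4

Process intervals by earliest right end; each time one isn't hit yet, stab at its right endpoint.
Sorted: [1,4] [1,5] [3,6] [3,7] [11,12] [9,13] [13,16] [25,27] [26,28]
{[1,4],[1,5],[3,6],[3,7]} hit by 4; {[11,12],[9,13]} hit by 12; {[13,16]} hit by 16; {[25,27],[26,28]} hit by 27.
Points: 4, 12, 16, 27 (4 total).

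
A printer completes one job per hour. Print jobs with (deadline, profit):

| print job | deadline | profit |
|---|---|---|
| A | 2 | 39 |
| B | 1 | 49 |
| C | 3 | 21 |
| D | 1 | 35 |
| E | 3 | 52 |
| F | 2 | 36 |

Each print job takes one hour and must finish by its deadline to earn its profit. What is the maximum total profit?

140

Profit order: E=52 B=49 A=39 F=36 D=35 C=21
Assign: E→slot 3, B→slot 1, A→slot 2, F skipped, D skipped, C skipped.
Slots: [1:B] [2:A] [3:E]
Profit = 49 + 39 + 52 = 140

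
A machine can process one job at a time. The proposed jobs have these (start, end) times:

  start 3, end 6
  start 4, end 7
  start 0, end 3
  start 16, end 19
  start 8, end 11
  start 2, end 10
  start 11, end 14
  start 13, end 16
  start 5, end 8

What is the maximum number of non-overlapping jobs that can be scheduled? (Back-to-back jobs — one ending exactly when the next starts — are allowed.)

Sort by end time and greedily take each interval whose start is ≥ the last chosen end.
Sorted by end: (0,3)  (3,6)  (4,7)  (5,8)  (2,10)  (8,11)  (11,14)  (13,16)  (16,19)
take (0,3); take (3,6); take (8,11); take (11,14); take (16,19).
Selected 5 jobs.

5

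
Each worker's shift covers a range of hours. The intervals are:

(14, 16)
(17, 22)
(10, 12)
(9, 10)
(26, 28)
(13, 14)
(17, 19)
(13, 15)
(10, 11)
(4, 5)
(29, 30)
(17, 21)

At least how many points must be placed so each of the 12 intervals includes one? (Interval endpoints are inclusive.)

Process intervals by earliest right end; each time one isn't hit yet, stab at its right endpoint.
By right end: [4,5]  [9,10]  [10,11]  [10,12]  [13,14]  [13,15]  [14,16]  [17,19]  [17,21]  [17,22]  [26,28]  [29,30]
[4,5] uncovered → point at 5; [9,10] uncovered → point at 10; [13,14] uncovered → point at 14; [17,19] uncovered → point at 19; [26,28] uncovered → point at 28; [29,30] uncovered → point at 30.
Points: 5, 10, 14, 19, 28, 30 (6 total).

6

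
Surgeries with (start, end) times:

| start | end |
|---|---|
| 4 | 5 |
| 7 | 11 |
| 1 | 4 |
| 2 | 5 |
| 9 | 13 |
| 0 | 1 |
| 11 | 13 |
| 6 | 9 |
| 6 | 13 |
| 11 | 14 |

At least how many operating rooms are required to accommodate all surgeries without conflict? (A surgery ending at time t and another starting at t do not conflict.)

starts: [0, 1, 2, 4, 6, 6, 7, 9, 11, 11]
ends:   [1, 4, 5, 5, 9, 11, 13, 13, 13, 14]
s0→1 e1→0 s1→1 s2→2 e4→1 s4→2 e5→1 e5→0 s6→1 s6→2 s7→3 e9→2 s9→3 e11→2 s11→3 s11→4  — peak 4.

4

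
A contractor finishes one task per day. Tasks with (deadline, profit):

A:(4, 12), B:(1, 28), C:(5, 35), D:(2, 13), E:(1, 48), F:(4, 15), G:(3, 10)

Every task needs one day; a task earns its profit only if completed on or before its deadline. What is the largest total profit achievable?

Profit order: E=48 C=35 B=28 F=15 D=13 A=12 G=10
Assign: E→slot 1, C→slot 5, B skipped, F→slot 4, D→slot 2, A→slot 3, G skipped.
Slots: [1:E] [2:D] [3:A] [4:F] [5:C]
Profit = 48 + 13 + 12 + 15 + 35 = 123

123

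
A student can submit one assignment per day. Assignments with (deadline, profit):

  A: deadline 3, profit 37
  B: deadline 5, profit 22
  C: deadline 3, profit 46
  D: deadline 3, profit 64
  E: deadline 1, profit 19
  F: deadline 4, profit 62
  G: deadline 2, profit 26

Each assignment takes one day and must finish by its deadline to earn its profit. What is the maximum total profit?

231

Take jobs in profit order; each goes to the latest open slot no later than its deadline.
Profit order: D=64 F=62 C=46 A=37 G=26 B=22 E=19
Assign: D→slot 3, F→slot 4, C→slot 2, A→slot 1, G skipped, B→slot 5, E skipped.
Slots: [1:A] [2:C] [3:D] [4:F] [5:B]
Profit = 37 + 46 + 64 + 62 + 22 = 231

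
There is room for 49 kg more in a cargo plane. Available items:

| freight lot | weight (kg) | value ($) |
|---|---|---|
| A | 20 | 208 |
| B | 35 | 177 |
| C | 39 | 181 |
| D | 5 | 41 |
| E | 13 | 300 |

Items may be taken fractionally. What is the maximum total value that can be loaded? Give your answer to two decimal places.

Order: E (300/13=23.08) > A (208/20=10.40) > D (41/5=8.20) > B (177/35=5.06) > C (181/39=4.64)
Fill: take E (13 @ 300) → take A (20 @ 208) → take D (5 @ 41) → take 11/35 of B → 55.63; 49/49 used.
Total value = 604.63

604.63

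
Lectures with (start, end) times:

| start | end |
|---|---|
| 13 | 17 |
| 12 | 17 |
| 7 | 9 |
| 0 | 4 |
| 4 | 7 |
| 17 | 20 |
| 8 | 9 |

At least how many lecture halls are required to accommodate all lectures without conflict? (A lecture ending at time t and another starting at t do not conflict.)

Count concurrent intervals with a sweep; the peak is the room count.
starts: [0, 4, 7, 8, 12, 13, 17]
ends:   [4, 7, 9, 9, 17, 17, 20]
s0→1 e4→0 s4→1 e7→0 s7→1 s8→2  — peak 2.

2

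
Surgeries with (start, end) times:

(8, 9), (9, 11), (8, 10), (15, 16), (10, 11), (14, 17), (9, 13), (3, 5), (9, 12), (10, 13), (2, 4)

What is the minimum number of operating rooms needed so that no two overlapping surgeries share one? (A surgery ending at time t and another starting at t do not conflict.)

5

Events (time:±→running): 2:+→1 3:+→2 4:-→1 5:-→0 8:+→1 8:+→2 9:-→1 9:+→2 9:+→3 9:+→4 10:-→3 10:+→4 10:+→5 … peak 5.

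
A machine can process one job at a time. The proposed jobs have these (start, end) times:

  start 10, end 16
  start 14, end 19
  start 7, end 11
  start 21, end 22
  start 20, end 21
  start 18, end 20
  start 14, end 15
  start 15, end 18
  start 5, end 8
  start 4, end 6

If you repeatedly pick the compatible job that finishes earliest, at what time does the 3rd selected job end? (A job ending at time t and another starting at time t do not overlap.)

By end time: (4,6), (5,8), (7,11), (14,15), (10,16), (15,18), (14,19), (18,20), (20,21), (21,22).
Pick (4,6); next start ≥ 6 → (7,11); next start ≥ 11 → (14,15); next start ≥ 15 → (15,18); next start ≥ 18 → (18,20); next start ≥ 20 → (20,21); next start ≥ 21 → (21,22).
Selected: (4,6) (7,11) (14,15) (15,18) (18,20) (20,21) (21,22)

15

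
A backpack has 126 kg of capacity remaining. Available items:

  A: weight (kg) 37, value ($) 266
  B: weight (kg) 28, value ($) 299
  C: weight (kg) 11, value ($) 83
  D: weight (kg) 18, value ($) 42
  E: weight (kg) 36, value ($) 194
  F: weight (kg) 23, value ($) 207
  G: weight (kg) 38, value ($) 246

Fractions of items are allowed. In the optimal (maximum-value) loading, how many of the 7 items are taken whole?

4

Order: B (299/28=10.68) > F (207/23=9.00) > C (83/11=7.55) > A (266/37=7.19) > G (246/38=6.47) > E (194/36=5.39) > D (42/18=2.33)
Fill: take B (28 @ 299) → take F (23 @ 207) → take C (11 @ 83) → take A (37 @ 266) → take 27/38 of G → 174.79; 126/126 used.
4 item(s) taken whole; one partial (take 27/38 of G).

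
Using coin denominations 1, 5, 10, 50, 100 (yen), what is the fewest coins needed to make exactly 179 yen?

179 − 1×100→79 − 1×50→29 − 2×10→9 − 1×5→4 − 4×1→0
Total coins = 1 + 1 + 2 + 1 + 4 = 9

9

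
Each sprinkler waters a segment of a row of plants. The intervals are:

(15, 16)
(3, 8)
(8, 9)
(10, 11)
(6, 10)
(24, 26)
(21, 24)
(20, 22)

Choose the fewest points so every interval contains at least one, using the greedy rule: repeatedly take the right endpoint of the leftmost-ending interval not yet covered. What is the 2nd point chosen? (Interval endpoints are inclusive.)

11

Process intervals by earliest right end; each time one isn't hit yet, stab at its right endpoint.
Sorted: [3,8] [8,9] [6,10] [10,11] [15,16] [20,22] [21,24] [24,26]
{[3,8],[8,9],[6,10]} hit by 8; {[10,11]} hit by 11; {[15,16]} hit by 16; {[20,22],[21,24]} hit by 22; {[24,26]} hit by 26.
Points: 8, 11, 16, 22, 26 (5 total).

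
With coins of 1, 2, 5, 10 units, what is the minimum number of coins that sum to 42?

42 − 4×10→2 − 1×2→0
Total coins = 4 + 1 = 5

5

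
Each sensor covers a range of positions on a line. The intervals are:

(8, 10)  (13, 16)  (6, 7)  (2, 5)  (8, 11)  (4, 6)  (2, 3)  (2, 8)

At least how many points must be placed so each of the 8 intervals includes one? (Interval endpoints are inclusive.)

Process intervals by earliest right end; each time one isn't hit yet, stab at its right endpoint.
By right end: [2,3]  [2,5]  [4,6]  [6,7]  [2,8]  [8,10]  [8,11]  [13,16]
[2,3] uncovered → point at 3; [4,6] uncovered → point at 6; [8,10] uncovered → point at 10; [13,16] uncovered → point at 16.
Points: 3, 6, 10, 16 (4 total).

4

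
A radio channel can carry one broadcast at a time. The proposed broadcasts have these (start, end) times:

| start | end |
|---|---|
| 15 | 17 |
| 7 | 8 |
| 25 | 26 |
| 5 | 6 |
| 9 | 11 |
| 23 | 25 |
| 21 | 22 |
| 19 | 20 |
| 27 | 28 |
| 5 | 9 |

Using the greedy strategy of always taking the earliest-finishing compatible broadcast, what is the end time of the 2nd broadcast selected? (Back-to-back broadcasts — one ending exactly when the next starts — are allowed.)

Sort by end time and greedily take each interval whose start is ≥ the last chosen end.
By end time: (5,6), (7,8), (5,9), (9,11), (15,17), (19,20), (21,22), (23,25), (25,26), (27,28).
Pick (5,6); next start ≥ 6 → (7,8); next start ≥ 8 → (9,11); next start ≥ 11 → (15,17); next start ≥ 17 → (19,20); next start ≥ 20 → (21,22); next start ≥ 22 → (23,25); next start ≥ 25 → (25,26); next start ≥ 26 → (27,28).
Selected: (5,6) (7,8) (9,11) (15,17) (19,20) (21,22) (23,25) (25,26) (27,28)

8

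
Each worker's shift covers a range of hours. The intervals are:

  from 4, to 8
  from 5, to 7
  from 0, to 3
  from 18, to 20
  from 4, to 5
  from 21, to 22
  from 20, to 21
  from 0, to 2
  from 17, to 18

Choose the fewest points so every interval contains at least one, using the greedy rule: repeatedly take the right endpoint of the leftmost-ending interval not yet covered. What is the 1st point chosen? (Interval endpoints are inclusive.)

Process intervals by earliest right end; each time one isn't hit yet, stab at its right endpoint.
Sorted: [0,2] [0,3] [4,5] [5,7] [4,8] [17,18] [18,20] [20,21] [21,22]
{[0,2],[0,3]} hit by 2; {[4,5],[5,7],[4,8]} hit by 5; {[17,18],[18,20]} hit by 18; {[20,21],[21,22]} hit by 21.
Points: 2, 5, 18, 21 (4 total).

2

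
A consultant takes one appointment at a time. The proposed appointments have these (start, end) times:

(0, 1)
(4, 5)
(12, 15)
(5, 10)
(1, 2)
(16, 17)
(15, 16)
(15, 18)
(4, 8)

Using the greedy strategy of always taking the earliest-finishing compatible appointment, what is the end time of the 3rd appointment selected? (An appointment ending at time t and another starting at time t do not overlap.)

5

Order by finish time; keep every interval that doesn't clash with the previous kept one.
Sorted by end: (0,1)  (1,2)  (4,5)  (4,8)  (5,10)  (12,15)  (15,16)  (16,17)  (15,18)
take (0,1); take (1,2); take (4,5); take (5,10); take (12,15); take (15,16); take (16,17); skip (15,18).
Selected: (0,1) (1,2) (4,5) (5,10) (12,15) (15,16) (16,17)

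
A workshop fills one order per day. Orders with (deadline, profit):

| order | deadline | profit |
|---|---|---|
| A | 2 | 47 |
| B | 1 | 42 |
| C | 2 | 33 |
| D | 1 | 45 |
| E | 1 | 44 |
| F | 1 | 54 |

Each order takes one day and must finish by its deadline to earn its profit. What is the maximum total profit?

101

Sort by profit descending; place each in the latest free slot ≤ its deadline.
Profit order: F=54 A=47 D=45 E=44 B=42 C=33
Assign: F→slot 1, A→slot 2, D skipped, E skipped, B skipped, C skipped.
Slots: [1:F] [2:A]
Profit = 54 + 47 = 101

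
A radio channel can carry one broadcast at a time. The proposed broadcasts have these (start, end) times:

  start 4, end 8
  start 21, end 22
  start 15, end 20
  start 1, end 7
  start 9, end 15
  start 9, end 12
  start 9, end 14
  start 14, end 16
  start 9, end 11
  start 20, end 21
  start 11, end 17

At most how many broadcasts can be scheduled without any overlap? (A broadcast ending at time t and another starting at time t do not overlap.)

Sorted by end: (1,7)  (4,8)  (9,11)  (9,12)  (9,14)  (9,15)  (14,16)  (11,17)  (15,20)  (20,21)  (21,22)
take (1,7); take (9,11); skip (9,14); take (14,16); take (20,21); take (21,22).
Selected 5 broadcasts.

5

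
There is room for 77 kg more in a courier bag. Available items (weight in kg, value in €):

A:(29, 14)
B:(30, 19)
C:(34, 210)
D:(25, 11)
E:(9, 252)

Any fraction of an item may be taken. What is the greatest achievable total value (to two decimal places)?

482.93

Sort by value per unit weight and fill in that order.
Ratios (sorted): E 28.00, C 6.18, B 0.63, A 0.48, D 0.44
take E (9 @ 252); take C (34 @ 210); take B (30 @ 19); take 4/29 of A → 1.93. Capacity used 77/77.
Total value = 482.93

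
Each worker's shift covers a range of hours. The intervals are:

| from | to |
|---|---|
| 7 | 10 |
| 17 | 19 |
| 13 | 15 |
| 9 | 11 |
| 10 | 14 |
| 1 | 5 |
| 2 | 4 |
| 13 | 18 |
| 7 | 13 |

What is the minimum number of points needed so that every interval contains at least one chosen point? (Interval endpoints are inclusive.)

4

Process intervals by earliest right end; each time one isn't hit yet, stab at its right endpoint.
By right end: [2,4]  [1,5]  [7,10]  [9,11]  [7,13]  [10,14]  [13,15]  [13,18]  [17,19]
[2,4] uncovered → point at 4; [7,10] uncovered → point at 10; [13,15] uncovered → point at 15; [17,19] uncovered → point at 19.
Points: 4, 10, 15, 19 (4 total).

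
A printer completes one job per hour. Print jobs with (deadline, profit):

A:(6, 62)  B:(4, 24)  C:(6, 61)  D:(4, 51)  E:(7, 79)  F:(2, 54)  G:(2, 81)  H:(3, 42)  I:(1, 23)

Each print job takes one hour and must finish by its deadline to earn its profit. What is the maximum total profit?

430

Sort by profit descending; place each in the latest free slot ≤ its deadline.
Profit order: G=81 E=79 A=62 C=61 F=54 D=51 H=42 B=24 I=23
Assign: G→slot 2, E→slot 7, A→slot 6, C→slot 5, F→slot 1, D→slot 4, H→slot 3, B skipped, I skipped.
Slots: [1:F] [2:G] [3:H] [4:D] [5:C] [6:A] [7:E]
Profit = 54 + 81 + 42 + 51 + 61 + 62 + 79 = 430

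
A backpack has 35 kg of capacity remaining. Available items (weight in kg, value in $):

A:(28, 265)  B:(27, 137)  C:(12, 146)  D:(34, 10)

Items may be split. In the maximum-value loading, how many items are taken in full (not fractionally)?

1

Order: C (146/12=12.17) > A (265/28=9.46) > B (137/27=5.07) > D (10/34=0.29)
Fill: take C (12 @ 146) → take 23/28 of A → 217.68; 35/35 used.
1 item(s) taken whole; one partial (take 23/28 of A).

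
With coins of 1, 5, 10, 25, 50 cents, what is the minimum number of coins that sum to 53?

4

Use the largest denomination that fits, subtract, and repeat.
53 = 1×50 + 3×1
Total coins = 1 + 3 = 4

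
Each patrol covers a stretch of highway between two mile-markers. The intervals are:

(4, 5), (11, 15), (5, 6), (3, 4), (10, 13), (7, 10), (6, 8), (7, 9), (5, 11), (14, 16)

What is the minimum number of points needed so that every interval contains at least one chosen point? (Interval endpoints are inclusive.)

Sort by right endpoint; whenever an interval is uncovered, place a point at its right end.
By right end: [3,4]  [4,5]  [5,6]  [6,8]  [7,9]  [7,10]  [5,11]  [10,13]  [11,15]  [14,16]
[3,4] uncovered → point at 4; [5,6] uncovered → point at 6; [7,9] uncovered → point at 9; [10,13] uncovered → point at 13; [14,16] uncovered → point at 16.
Points: 4, 6, 9, 13, 16 (5 total).

5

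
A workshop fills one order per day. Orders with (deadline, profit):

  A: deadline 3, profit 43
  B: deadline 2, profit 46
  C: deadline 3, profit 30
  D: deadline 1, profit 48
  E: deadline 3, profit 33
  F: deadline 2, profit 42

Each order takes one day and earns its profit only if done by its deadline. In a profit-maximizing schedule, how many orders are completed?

Take jobs in profit order; each goes to the latest open slot no later than its deadline.
By profit: D(d1,48), B(d2,46), A(d3,43), F(d2,42), E(d3,33), C(d3,30)
D→slot 1; B→slot 2; A→slot 3; F skipped; E skipped; C skipped.
3 of 6 scheduled.

3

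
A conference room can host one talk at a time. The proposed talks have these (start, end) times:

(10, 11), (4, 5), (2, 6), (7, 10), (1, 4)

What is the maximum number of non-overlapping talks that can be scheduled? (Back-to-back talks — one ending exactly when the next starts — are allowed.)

Sort by end time and greedily take each interval whose start is ≥ the last chosen end.
Sorted by end: (1,4)  (4,5)  (2,6)  (7,10)  (10,11)
take (1,4); take (4,5); skip (2,6); take (7,10); take (10,11).
Selected 4 talks.

4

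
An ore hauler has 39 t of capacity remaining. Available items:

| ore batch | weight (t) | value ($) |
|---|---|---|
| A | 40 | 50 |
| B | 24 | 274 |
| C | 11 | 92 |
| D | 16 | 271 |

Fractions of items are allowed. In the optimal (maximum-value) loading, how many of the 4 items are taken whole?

Order: D (271/16=16.94) > B (274/24=11.42) > C (92/11=8.36) > A (50/40=1.25)
Fill: take D (16 @ 271) → take 23/24 of B → 262.58; 39/39 used.
1 item(s) taken whole; one partial (take 23/24 of B).

1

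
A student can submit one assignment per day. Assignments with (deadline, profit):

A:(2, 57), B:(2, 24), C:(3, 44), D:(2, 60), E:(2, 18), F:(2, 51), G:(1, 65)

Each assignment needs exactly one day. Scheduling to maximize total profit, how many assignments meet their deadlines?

3

Sort by profit descending; place each in the latest free slot ≤ its deadline.
By profit: G(d1,65), D(d2,60), A(d2,57), F(d2,51), C(d3,44), B(d2,24), E(d2,18)
G→slot 1; D→slot 2; A skipped; F skipped; C→slot 3; B skipped; E skipped.
3 of 7 scheduled.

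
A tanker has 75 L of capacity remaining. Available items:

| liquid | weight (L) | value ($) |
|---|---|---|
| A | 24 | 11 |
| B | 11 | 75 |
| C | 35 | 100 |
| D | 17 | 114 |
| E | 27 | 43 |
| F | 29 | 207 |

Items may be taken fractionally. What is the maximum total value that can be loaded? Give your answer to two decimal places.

Greedy by value/weight ratio, highest first.
Order: F (207/29=7.14) > B (75/11=6.82) > D (114/17=6.71) > C (100/35=2.86) > E (43/27=1.59) > A (11/24=0.46)
Fill: take F (29 @ 207) → take B (11 @ 75) → take D (17 @ 114) → take 18/35 of C → 51.43; 75/75 used.
Total value = 447.43

447.43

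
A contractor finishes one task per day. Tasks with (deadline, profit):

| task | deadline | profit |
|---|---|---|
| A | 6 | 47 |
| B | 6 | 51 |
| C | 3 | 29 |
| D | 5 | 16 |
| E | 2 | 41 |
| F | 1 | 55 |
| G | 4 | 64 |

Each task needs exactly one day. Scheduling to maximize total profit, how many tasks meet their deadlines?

6

Sort by profit descending; place each in the latest free slot ≤ its deadline.
By profit: G(d4,64), F(d1,55), B(d6,51), A(d6,47), E(d2,41), C(d3,29), D(d5,16)
G→slot 4; F→slot 1; B→slot 6; A→slot 5; E→slot 2; C→slot 3; D skipped.
6 of 7 scheduled.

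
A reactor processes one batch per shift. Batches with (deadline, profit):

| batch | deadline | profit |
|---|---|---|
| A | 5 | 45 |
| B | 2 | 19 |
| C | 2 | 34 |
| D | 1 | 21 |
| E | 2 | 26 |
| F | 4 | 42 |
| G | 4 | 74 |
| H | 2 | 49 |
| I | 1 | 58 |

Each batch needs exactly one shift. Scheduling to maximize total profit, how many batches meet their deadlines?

Profit order: G=74 I=58 H=49 A=45 F=42 C=34 E=26 D=21 B=19
Assign: G→slot 4, I→slot 1, H→slot 2, A→slot 5, F→slot 3, C skipped, E skipped, D skipped, B skipped.
Slots: [1:I] [2:H] [3:F] [4:G] [5:A]
5 of 9 scheduled.

5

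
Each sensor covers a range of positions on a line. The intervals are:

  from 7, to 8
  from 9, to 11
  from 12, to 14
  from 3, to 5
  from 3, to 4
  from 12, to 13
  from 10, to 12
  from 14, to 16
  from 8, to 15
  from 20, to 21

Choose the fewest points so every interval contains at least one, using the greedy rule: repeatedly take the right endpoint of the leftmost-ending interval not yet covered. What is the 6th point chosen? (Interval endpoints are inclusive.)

21

Process intervals by earliest right end; each time one isn't hit yet, stab at its right endpoint.
Sorted: [3,4] [3,5] [7,8] [9,11] [10,12] [12,13] [12,14] [8,15] [14,16] [20,21]
{[3,4],[3,5]} hit by 4; {[7,8]} hit by 8; {[9,11],[10,12]} hit by 11; {[12,13],[12,14],[8,15]} hit by 13; {[14,16]} hit by 16; {[20,21]} hit by 21.
Points: 4, 8, 11, 13, 16, 21 (6 total).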